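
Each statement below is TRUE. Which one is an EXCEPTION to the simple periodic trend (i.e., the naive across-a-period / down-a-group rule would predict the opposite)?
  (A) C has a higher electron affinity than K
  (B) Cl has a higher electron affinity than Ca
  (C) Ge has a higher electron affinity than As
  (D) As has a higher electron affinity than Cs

The general trend: electron affinity increases across a period and decreases down a group.
(A) C (period 2, group 14) vs K (period 4, group 1): the stated order agrees with the simple trend.
(B) Cl (period 3, group 17) vs Ca (period 4, group 2): the stated order agrees with the simple trend.
(C) Ge (period 4, group 14) vs As (period 4, group 15): the stated order contradicts the simple trend.
(D) As (period 4, group 15) vs Cs (period 6, group 1): the stated order agrees with the simple trend.
The exception is (C): adding an electron to As's half-filled 4p³ is unfavourable, so Ge (4p²) has the more exothermic EA.

(C)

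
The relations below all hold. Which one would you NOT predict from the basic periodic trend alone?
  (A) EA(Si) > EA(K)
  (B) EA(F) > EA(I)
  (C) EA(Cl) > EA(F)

(C)

The general trend: electron affinity increases across a period and decreases down a group.
(A) Si (period 3, group 14) vs K (period 4, group 1): the stated order agrees with the simple trend.
(B) F (period 2, group 17) vs I (period 5, group 17): the stated order agrees with the simple trend.
(C) Cl (period 3, group 17) vs F (period 2, group 17): the stated order contradicts the simple trend.
The exception is (C): F's small 2p subshell makes the incoming electron feel strong e⁻–e⁻ repulsion, so Cl actually releases more energy on gaining an electron.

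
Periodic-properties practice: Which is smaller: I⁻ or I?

I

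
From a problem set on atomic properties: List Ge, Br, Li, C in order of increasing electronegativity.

Li is in period 2, group 1; C is in period 2, group 14; Ge is in period 4, group 14; Br is in period 4, group 17.
Atoms toward the upper right of the periodic table pull bonding electrons most strongly.
Neither a single period nor a single group — weigh both effects.
Ge > Li: period and group pull opposite ways; the across-period shift dominates (2.01 vs 0.98).
C > Ge: C sits above Ge in group 14, so the down-group effect alone puts C higher.
Br > C: period and group pull opposite ways; the across-period shift dominates (2.96 vs 2.55).
For reference (Pauling): Li 0.98, C 2.55, Ge 2.01, Br 2.96.
So from lowest to highest: Li < Ge < C < Br.

Li, Ge, C, Br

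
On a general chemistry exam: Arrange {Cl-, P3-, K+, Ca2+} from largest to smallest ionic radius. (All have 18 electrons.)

P3- > Cl- > K+ > Ca2+

All of these have 18 electrons, so size is governed by nuclear charge alone: the more protons, the stronger the pull on the same electron cloud, and the smaller the ion.
Nuclear charges: Ca2+ (Z=20), K+ (Z=19), Cl- (Z=17), P3- (Z=15).
Largest to smallest: P3- > Cl- > K+ > Ca2+.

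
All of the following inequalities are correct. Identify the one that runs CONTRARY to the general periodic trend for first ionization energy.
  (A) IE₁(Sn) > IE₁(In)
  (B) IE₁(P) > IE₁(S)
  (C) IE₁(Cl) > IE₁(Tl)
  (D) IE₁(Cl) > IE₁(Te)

The general trend: first ionization energy increases across a period and decreases down a group.
(A) Sn (period 5, group 14) vs In (period 5, group 13): the stated order agrees with the simple trend.
(B) P (period 3, group 15) vs S (period 3, group 16): the stated order contradicts the simple trend.
(C) Cl (period 3, group 17) vs Tl (period 6, group 13): the stated order agrees with the simple trend.
(D) Cl (period 3, group 17) vs Te (period 5, group 16): the stated order agrees with the simple trend.
The exception is (B): S (3p⁴) ionizes more easily than half-filled P (3p³) because the paired 3p electron in S is pushed out by e⁻–e⁻ repulsion.

(B)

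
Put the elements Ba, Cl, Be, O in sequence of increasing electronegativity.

Ba < Be < Cl < O

Be is in period 2, group 2; O is in period 2, group 16; Cl is in period 3, group 17; Ba is in period 6, group 2.
Smaller atoms with higher effective nuclear charge are more electronegative.
Here both period and group differ, so the two effects have to be weighed against each other.
Be > Ba: they share group 2; the group trend gives Be the larger value.
Cl > Be: period and group pull opposite ways; the across-period shift dominates (3.16 vs 1.57).
O > Cl: the two effects oppose for this pair; the down-group effect wins (3.44 vs 3.16).
Approximate values (Pauling): Be 1.57, O 3.44, Cl 3.16, Ba 0.89.
So from lowest to highest: Ba < Be < Cl < O.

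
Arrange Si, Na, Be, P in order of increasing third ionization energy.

Consider each +2 ion: Si²⁺ still has 2 valence electrons; Na²⁺ is already 1 electron into the core; Be²⁺ is the bare [He] core; P²⁺ still has 3 valence electrons.
Breaking into a closed-shell core is much more expensive than removing a leftover valence electron — Na and Be have the largest IE_3 here.
Valence configurations: Si²⁺ [Ne]3s², P²⁺ [Ne]3s²3p¹.
P²⁺ loses a lone 3p electron whereas Si²⁺ must break into a filled 3s² pair, so IE_3(Si) > IE_3(P) even though P has the higher nuclear charge.
The numbers (kJ/mol): Si 3232, Na 6910, Be 14849, P 2914.
So the third ionization energies run P < Si < Na < Be.

P < Si < Na < Be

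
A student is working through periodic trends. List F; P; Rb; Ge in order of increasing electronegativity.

F is in period 2, group 17; P is in period 3, group 15; Ge is in period 4, group 14; Rb is in period 5, group 1.
EN rises left→right (higher Z_eff, smaller atoms) and falls top→bottom (larger, more shielded atoms).
Neither a single period nor a single group — weigh both effects.
Ge > Rb: relative to Rb, both the across-period and down-group shifts push Ge's electronegativity up.
P > Ge: both effects reinforce here, so P is clearly the higher of the two.
F > P: relative to P, both the across-period and down-group shifts push F's electronegativity up.
Tabulated electronegativity (Pauling): F 3.98, P 2.19, Ge 2.01, Rb 0.82.
So from lowest to highest: Rb < Ge < P < F.

Rb, Ge, P, F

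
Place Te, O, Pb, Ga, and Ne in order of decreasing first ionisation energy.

Ne, O, Te, Pb, Ga

O is in period 2, group 16; Ne is in period 2, group 18; Ga is in period 4, group 13; Te is in period 5, group 16; Pb is in period 6, group 14.
Across a period the outer electron is held more tightly (higher IE₁); down a group it sits in a higher shell, more shielded, and comes off more easily.
These span different periods and groups, so the two trends combine.
Pb > Ga: period and group pull opposite ways; the across-period shift dominates (716 vs 579 kJ/mol).
Te > Pb: relative to Pb, both the across-period and down-group shifts push Te's first ionization energy up.
O > Te: they share group 16; the group trend gives O the larger value.
Ne > O: Ne lies to the right of O in period 2, so the across-period effect alone puts Ne higher.
Approximate values (kJ/mol): O 1314, Ne 2081, Ga 579, Te 869, Pb 716.
So from highest to lowest: Ne > O > Te > Pb > Ga.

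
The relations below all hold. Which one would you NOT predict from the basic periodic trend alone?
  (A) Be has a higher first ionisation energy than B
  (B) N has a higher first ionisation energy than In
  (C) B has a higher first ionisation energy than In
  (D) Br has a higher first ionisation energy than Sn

(A)

The general trend: first ionisation energy increases across a period and decreases down a group.
(A) Be (period 2, group 2) vs B (period 2, group 13): the stated order contradicts the simple trend.
(B) N (period 2, group 15) vs In (period 5, group 13): the stated order agrees with the simple trend.
(C) B (period 2, group 13) vs In (period 5, group 13): the stated order agrees with the simple trend.
(D) Br (period 4, group 17) vs Sn (period 5, group 14): the stated order agrees with the simple trend.
The exception is (A): removing B's lone 2p electron is easier than breaking Be's filled 2s².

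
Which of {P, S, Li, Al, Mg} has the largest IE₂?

Li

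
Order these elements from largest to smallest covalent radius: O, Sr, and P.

Sr > P > O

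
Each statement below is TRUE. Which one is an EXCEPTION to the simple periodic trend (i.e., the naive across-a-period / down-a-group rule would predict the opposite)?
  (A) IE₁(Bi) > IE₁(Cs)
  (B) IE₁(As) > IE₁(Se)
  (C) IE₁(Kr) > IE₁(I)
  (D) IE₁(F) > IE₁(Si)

(B)

The general trend: first ionization energy increases across a period and decreases down a group.
(A) Bi (period 6, group 15) vs Cs (period 6, group 1): the stated order agrees with the simple trend.
(B) As (period 4, group 15) vs Se (period 4, group 16): the stated order contradicts the simple trend.
(C) Kr (period 4, group 18) vs I (period 5, group 17): the stated order agrees with the simple trend.
(D) F (period 2, group 17) vs Si (period 3, group 14): the stated order agrees with the simple trend.
The exception is (B): Se (4p⁴) ionizes more easily than half-filled As (4p³).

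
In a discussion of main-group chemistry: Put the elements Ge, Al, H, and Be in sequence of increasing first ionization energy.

Al < Ge < Be < H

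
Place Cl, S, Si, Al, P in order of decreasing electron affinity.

Electron affinity generally becomes more exothermic across a period toward the halogens and less exothermic down a group.
All lie in period 3; the across-period trend (electron affinity increases left to right) applies, with the exception below.
Note the exception: Si has a higher electron affinity than P, contrary to the simple trend — adding an electron to P's half-filled 3p³ is unfavourable, so Si (3p²) has the more exothermic EA.
Approximate values (kJ/mol): Al 42, Si 134, P 72, S 200, Cl 349.
So from highest to lowest: Cl > S > Si > P > Al.

Cl, S, Si, P, Al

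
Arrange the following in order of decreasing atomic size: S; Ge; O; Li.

Across a period the added protons contract the valence shell; down a group each new principal shell makes the atom larger.
These span different periods and groups, so the two trends combine.
S > O: S sits below O in group 16, so the down-group effect alone puts S larger.
Ge > S: relative to S, both the across-period and down-group shifts push Ge's atomic radius up.
Li > Ge: the two effects oppose for this pair; the across-period effect wins (133 vs 121 pm).
Approximate values (pm): Li 133, O 63, S 103, Ge 121.
So from largest to smallest: Li > Ge > S > O.

Li, Ge, S, O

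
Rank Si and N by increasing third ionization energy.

Si < N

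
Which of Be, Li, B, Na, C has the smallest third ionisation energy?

B

IE_3 is the cost of taking one more electron from the +2 cation: Be²⁺ is the bare [He] core; Li²⁺ is already 1 electron into the core; B²⁺ still has 1 valence electron; Na²⁺ is already 1 electron into the core; C²⁺ still has 2 valence electrons.
Core electrons are held far more tightly than valence electrons, so Na, Li and Be top the IE_3 order.
Valence configurations: B²⁺ [He]2s¹, C²⁺ [He]2s².
Tabulated IE_3 (kJ/mol): Be 14849, Li 11815, B 3660, Na 6910, C 4620.
Overall IE_3 order: B < C < Na < Li < Be.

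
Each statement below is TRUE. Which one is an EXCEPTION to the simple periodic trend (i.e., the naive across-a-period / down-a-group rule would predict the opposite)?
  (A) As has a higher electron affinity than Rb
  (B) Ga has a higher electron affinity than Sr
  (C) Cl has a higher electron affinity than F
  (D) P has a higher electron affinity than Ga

The general trend: electron affinity increases across a period and decreases down a group.
(A) As (period 4, group 15) vs Rb (period 5, group 1): the stated order agrees with the simple trend.
(B) Ga (period 4, group 13) vs Sr (period 5, group 2): the stated order agrees with the simple trend.
(C) Cl (period 3, group 17) vs F (period 2, group 17): the stated order contradicts the simple trend.
(D) P (period 3, group 15) vs Ga (period 4, group 13): the stated order agrees with the simple trend.
The exception is (C): F's small 2p subshell makes the incoming electron feel strong e⁻–e⁻ repulsion, so Cl actually releases more energy on gaining an electron.

(C)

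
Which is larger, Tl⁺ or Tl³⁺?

Tl⁺

Both ions have Z = 81 protons, but Tl³⁺ has lost more electrons, so its remaining electrons feel a larger effective nuclear charge per electron and are pulled in more tightly.
Higher positive charge → smaller ion, so Tl⁺ > Tl³⁺.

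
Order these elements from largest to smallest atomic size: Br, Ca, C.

Ca, Br, C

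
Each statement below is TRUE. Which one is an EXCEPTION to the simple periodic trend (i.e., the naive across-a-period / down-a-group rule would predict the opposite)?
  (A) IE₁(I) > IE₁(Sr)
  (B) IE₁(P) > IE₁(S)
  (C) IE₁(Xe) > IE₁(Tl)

(B)

The general trend: IE₁ increases across a period and decreases down a group.
(A) I (period 5, group 17) vs Sr (period 5, group 2): the stated order agrees with the simple trend.
(B) P (period 3, group 15) vs S (period 3, group 16): the stated order contradicts the simple trend.
(C) Xe (period 5, group 18) vs Tl (period 6, group 13): the stated order agrees with the simple trend.
The exception is (B): S (3p⁴) ionizes more easily than half-filled P (3p³) because the paired 3p electron in S is pushed out by e⁻–e⁻ repulsion.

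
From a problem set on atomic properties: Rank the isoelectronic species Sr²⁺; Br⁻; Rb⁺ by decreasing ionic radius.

All of these have 36 electrons, so size is governed by nuclear charge alone: the more protons, the stronger the pull on the same electron cloud, and the smaller the ion.
Nuclear charges: Sr²⁺ (Z=38), Rb⁺ (Z=37), Br⁻ (Z=35).
Largest to smallest: Br⁻ > Rb⁺ > Sr²⁺.

Br⁻ > Rb⁺ > Sr²⁺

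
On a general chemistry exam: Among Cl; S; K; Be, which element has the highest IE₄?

Consider each +3 ion: Cl³⁺ still has 4 valence electrons; S³⁺ still has 3 valence electrons; K³⁺ is already 2 electrons into the core; Be³⁺ is already 1 electron into the core.
Core electrons are held far more tightly than valence electrons, so K and Be top the IE_4 order.
Valence configurations: Cl³⁺ [Ne]3s²3p², S³⁺ [Ne]3s²3p¹.
Approximate IE_4 values (kJ/mol): Cl 5159, S 4556, K 5877, Be 21007.
Hence IE_4: S < Cl < K < Be.

Be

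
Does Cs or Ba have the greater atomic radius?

Cs is in period 6, group 1; Ba is in period 6, group 2.
Across a period the added protons contract the valence shell; down a group each new principal shell makes the atom larger.
All lie in period 6, so atomic radius increases right to left.
So Cs has the greater atomic radius (Cs > Ba).

Cs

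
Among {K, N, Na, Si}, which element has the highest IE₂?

Na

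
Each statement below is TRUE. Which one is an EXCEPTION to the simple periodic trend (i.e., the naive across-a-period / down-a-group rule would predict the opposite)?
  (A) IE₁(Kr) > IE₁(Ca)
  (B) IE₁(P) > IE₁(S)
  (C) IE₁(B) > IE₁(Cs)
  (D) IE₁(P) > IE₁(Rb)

(B)

The general trend: first ionization energy increases across a period and decreases down a group.
(A) Kr (period 4, group 18) vs Ca (period 4, group 2): the stated order agrees with the simple trend.
(B) P (period 3, group 15) vs S (period 3, group 16): the stated order contradicts the simple trend.
(C) B (period 2, group 13) vs Cs (period 6, group 1): the stated order agrees with the simple trend.
(D) P (period 3, group 15) vs Rb (period 5, group 1): the stated order agrees with the simple trend.
The exception is (B): S (3p⁴) ionizes more easily than half-filled P (3p³) because the paired 3p electron in S is pushed out by e⁻–e⁻ repulsion.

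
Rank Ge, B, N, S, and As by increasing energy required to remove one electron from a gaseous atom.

B is in period 2, group 13; N is in period 2, group 15; S is in period 3, group 16; Ge is in period 4, group 14; As is in period 4, group 15.
Removing the outermost electron gets harder across a period and easier down a group.
Here both period and group differ, so the two effects have to be weighed against each other.
B > Ge: the two effects oppose for this pair; the down-group effect wins (801 vs 762 kJ/mol).
As > B: the two effects oppose for this pair; the across-period effect wins (947 vs 801 kJ/mol).
S > As: both effects reinforce here, so S is clearly the higher of the two.
N > S: the two effects oppose for this pair; the down-group effect wins (1402 vs 1000 kJ/mol).
For reference (kJ/mol): B 801, N 1402, S 1000, Ge 762, As 947.
So from lowest to highest: Ge < B < As < S < N.

Ge < B < As < S < N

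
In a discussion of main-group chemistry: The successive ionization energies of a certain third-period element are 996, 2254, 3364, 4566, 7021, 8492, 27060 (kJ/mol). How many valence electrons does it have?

Look for the largest jump between consecutive ionization energies: IE7/IE6 ≈ 3.2, far larger than any earlier ratio.
That jump marks the point where a core electron is being removed. So the atom has 6 valence electrons.

6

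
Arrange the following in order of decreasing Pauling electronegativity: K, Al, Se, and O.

O > Se > Al > K

O is in period 2, group 16; Al is in period 3, group 13; K is in period 4, group 1; Se is in period 4, group 16.
Smaller atoms with higher effective nuclear charge are more electronegative.
Neither a single period nor a single group — weigh both effects.
Al > K: relative to K, both the across-period and down-group shifts push Al's electronegativity up.
Se > Al: period and group pull opposite ways; the across-period shift dominates (2.55 vs 1.61).
O > Se: they share group 16; the group trend gives O the larger value.
Approximate values (Pauling): O 3.44, Al 1.61, K 0.82, Se 2.55.
So from highest to lowest: O > Se > Al > K.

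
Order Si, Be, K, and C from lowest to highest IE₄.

Si, K, C, Be

IE_4 is the cost of taking one more electron from the +3 cation: Si³⁺ still has 1 valence electron; Be³⁺ is already 1 electron into the core; K³⁺ is already 2 electrons into the core; C³⁺ still has 1 valence electron.
Usually core removal costs more than valence removal, but here the competition is close: a tightly held n=2 valence electron can cost more to remove than an n=3 core electron, so the actual values have to decide it.
Valence configurations: Si³⁺ [Ne]3s¹, C³⁺ [He]2s¹.
The numbers (kJ/mol): Si 4356, Be 21007, K 5877, C 6223.
Hence IE_4: Si < K < C < Be.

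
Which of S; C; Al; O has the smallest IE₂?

Al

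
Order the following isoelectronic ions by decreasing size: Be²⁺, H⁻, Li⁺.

All of these have 2 electrons, so size is governed by nuclear charge alone: the more protons, the stronger the pull on the same electron cloud, and the smaller the ion.
Nuclear charges: Be²⁺ (Z=4), Li⁺ (Z=3), H⁻ (Z=1).
Largest to smallest: H⁻ > Li⁺ > Be²⁺.

H⁻ > Li⁺ > Be²⁺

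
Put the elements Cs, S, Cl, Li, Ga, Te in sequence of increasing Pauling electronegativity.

Li is in period 2, group 1; S is in period 3, group 16; Cl is in period 3, group 17; Ga is in period 4, group 13; Te is in period 5, group 16; Cs is in period 6, group 1.
Smaller atoms with higher effective nuclear charge are more electronegative.
Here both period and group differ, so the two effects have to be weighed against each other.
Li > Cs: Li sits above Cs in group 1, so the down-group effect alone puts Li higher.
Ga > Li: the two effects oppose for this pair; the across-period effect wins (1.81 vs 0.98).
Te > Ga: period and group pull opposite ways; the across-period shift dominates (2.10 vs 1.81).
S > Te: they share group 16; the group trend gives S the larger value.
Cl > S: both are in period 3; the period trend gives Cl the larger value.
Tabulated electronegativity (Pauling): Li 0.98, S 2.58, Cl 3.16, Ga 1.81, Te 2.10, Cs 0.79.
So from lowest to highest: Cs < Li < Ga < Te < S < Cl.

Cs < Li < Ga < Te < S < Cl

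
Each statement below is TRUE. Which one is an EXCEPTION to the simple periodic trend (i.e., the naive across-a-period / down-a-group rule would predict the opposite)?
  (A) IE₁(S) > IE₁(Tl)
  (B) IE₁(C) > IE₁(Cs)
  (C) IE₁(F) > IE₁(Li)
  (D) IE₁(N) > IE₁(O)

(D)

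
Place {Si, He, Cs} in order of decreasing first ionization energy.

He is in period 1, group 18; Si is in period 3, group 14; Cs is in period 6, group 1.
Removing the outermost electron gets harder across a period and easier down a group.
Here both period and group differ, so the two effects have to be weighed against each other.
Si > Cs: both effects reinforce here, so Si is clearly the higher of the two.
He > Si: both effects reinforce here, so He is clearly the higher of the two.
For reference (kJ/mol): He 2372, Si 786, Cs 376.
So from highest to lowest: He > Si > Cs.

He > Si > Cs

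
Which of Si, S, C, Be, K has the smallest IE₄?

Si

The fourth ionization energy removes an electron from the +3 ion. For each element: Si³⁺ still has 1 valence electron; S³⁺ still has 3 valence electrons; C³⁺ still has 1 valence electron; Be³⁺ is already 1 electron into the core; K³⁺ is already 2 electrons into the core.
Usually core removal costs more than valence removal, but here the competition is close: a tightly held n=2 valence electron can cost more to remove than an n=3 core electron, so the actual values have to decide it.
Valence configurations: Si³⁺ [Ne]3s¹, S³⁺ [Ne]3s²3p¹, C³⁺ [He]2s¹.
Tabulated IE_4 (kJ/mol): Si 4356, S 4556, C 6223, Be 21007, K 5877.
Overall IE_4 order: Si < S < K < C < Be.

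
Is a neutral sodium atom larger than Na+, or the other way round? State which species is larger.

Na

Forming Na+ removes 1 electron from Na. Fewer electrons for the same nuclear charge means less shielding and a higher Z_eff on the remaining electrons, and for main-group metals the entire outer shell is lost.
A cation is smaller than its parent atom: Na+ < Na.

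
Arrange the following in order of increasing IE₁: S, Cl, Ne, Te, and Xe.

Te < S < Xe < Cl < Ne

Ne is in period 2, group 18; S is in period 3, group 16; Cl is in period 3, group 17; Te is in period 5, group 16; Xe is in period 5, group 18.
IE₁ increases left→right with effective nuclear charge and decreases top→bottom as the valence shell moves farther out.
These span different periods and groups, so the two trends combine.
S > Te: they share group 16; the group trend gives S the larger value.
Xe > S: period and group pull opposite ways; the across-period shift dominates (1170 vs 1000 kJ/mol).
Cl > Xe: period and group pull opposite ways; the down-group shift dominates (1251 vs 1170 kJ/mol).
Ne > Cl: relative to Cl, both the across-period and down-group shifts push Ne's first ionization energy up.
For reference (kJ/mol): Ne 2081, S 1000, Cl 1251, Te 869, Xe 1170.
So from lowest to highest: Te < S < Xe < Cl < Ne.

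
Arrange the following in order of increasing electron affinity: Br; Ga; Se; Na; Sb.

Na is in period 3, group 1; Ga is in period 4, group 13; Se is in period 4, group 16; Br is in period 4, group 17; Sb is in period 5, group 15.
EA tends to increase across a period and decrease down a group, though the pattern is less regular than for IE or radius.
Here both period and group differ, so the two effects have to be weighed against each other.
Na > Ga: period and group pull opposite ways; the down-group shift dominates (53 vs 29 kJ/mol).
Sb > Na: period and group pull opposite ways; the across-period shift dominates (103 vs 53 kJ/mol).
Se > Sb: relative to Sb, both the across-period and down-group shifts push Se's electron affinity up.
Br > Se: Br lies to the right of Se in period 4, so the across-period effect alone puts Br higher.
Tabulated electron affinity (kJ/mol): Na 53, Ga 29, Se 195, Br 325, Sb 103.
So from lowest to highest: Ga < Na < Sb < Se < Br.

Ga < Na < Sb < Se < Br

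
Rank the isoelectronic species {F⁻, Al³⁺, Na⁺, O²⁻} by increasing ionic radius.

Al³⁺, Na⁺, F⁻, O²⁻

All of these have 10 electrons, so size is governed by nuclear charge alone: the more protons, the stronger the pull on the same electron cloud, and the smaller the ion.
Nuclear charges: Al³⁺ (Z=13), Na⁺ (Z=11), F⁻ (Z=9), O²⁻ (Z=8).
Smallest to largest: Al³⁺ < Na⁺ < F⁻ < O²⁻.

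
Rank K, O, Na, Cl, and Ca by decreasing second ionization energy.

Na > O > K > Cl > Ca

The second ionization energy removes an electron from the +1 ion. For each element: K⁺ is the bare [Ar] core; O⁺ still has 5 valence electrons; Na⁺ is the bare [Ne] core; Cl⁺ still has 6 valence electrons; Ca⁺ still has 1 valence electron.
Usually core removal costs more than valence removal, but here the competition is close: a tightly held n=2 valence electron can cost more to remove than an n=3 core electron, so the actual values have to decide it.
Valence configurations: O⁺ [He]2s²2p³, Cl⁺ [Ne]3s²3p⁴, Ca⁺ [Ar]4s¹.
Approximate IE_2 values (kJ/mol): K 3052, O 3388, Na 4562, Cl 2298, Ca 1145.
Overall IE_2 order: Ca < Cl < K < O < Na.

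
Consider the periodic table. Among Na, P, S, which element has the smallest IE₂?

P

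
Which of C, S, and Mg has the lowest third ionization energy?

S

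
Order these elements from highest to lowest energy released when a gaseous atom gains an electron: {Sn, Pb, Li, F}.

Electron affinity generally becomes more exothermic across a period toward the halogens and less exothermic down a group.
Here both period and group differ, so the two effects have to be weighed against each other.
Li > Pb: period and group pull opposite ways; the down-group shift dominates (60 vs 35 kJ/mol).
Sn > Li: period and group pull opposite ways; the across-period shift dominates (107 vs 60 kJ/mol).
F > Sn: both effects reinforce here, so F is clearly the higher of the two.
Approximate values (kJ/mol): Li 60, F 328, Sn 107, Pb 35.
So from highest to lowest: F > Sn > Li > Pb.

F > Sn > Li > Pb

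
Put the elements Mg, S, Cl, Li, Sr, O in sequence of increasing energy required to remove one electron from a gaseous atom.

Li is in period 2, group 1; O is in period 2, group 16; Mg is in period 3, group 2; S is in period 3, group 16; Cl is in period 3, group 17; Sr is in period 5, group 2.
First ionization energy rises across a period (greater Z_eff holds electrons more tightly) and falls down a group (valence electrons are farther from the nucleus).
These span different periods and groups, so the two trends combine.
Sr > Li: the two effects oppose for this pair; the across-period effect wins (550 vs 520 kJ/mol).
Mg > Sr: Mg sits above Sr in group 2, so the down-group effect alone puts Mg higher.
S > Mg: both are in period 3; the period trend gives S the larger value.
Cl > S: both are in period 3; the period trend gives Cl the larger value.
O > Cl: period and group pull opposite ways; the down-group shift dominates (1314 vs 1251 kJ/mol).
For reference (kJ/mol): Li 520, O 1314, Mg 738, S 1000, Cl 1251, Sr 550.
So from lowest to highest: Li < Sr < Mg < S < Cl < O.

Li < Sr < Mg < S < Cl < O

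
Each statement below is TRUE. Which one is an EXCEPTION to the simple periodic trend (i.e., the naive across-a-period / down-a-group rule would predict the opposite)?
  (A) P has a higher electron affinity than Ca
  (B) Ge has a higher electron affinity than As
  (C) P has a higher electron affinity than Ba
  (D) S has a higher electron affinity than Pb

(B)

The general trend: electron affinity increases across a period and decreases down a group.
(A) P (period 3, group 15) vs Ca (period 4, group 2): the stated order agrees with the simple trend.
(B) Ge (period 4, group 14) vs As (period 4, group 15): the stated order contradicts the simple trend.
(C) P (period 3, group 15) vs Ba (period 6, group 2): the stated order agrees with the simple trend.
(D) S (period 3, group 16) vs Pb (period 6, group 14): the stated order agrees with the simple trend.
The exception is (B): adding an electron to As's half-filled 4p³ is unfavourable, so Ge (4p²) has the more exothermic EA.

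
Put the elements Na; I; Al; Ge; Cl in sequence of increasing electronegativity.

Smaller atoms with higher effective nuclear charge are more electronegative.
Here both period and group differ, so the two effects have to be weighed against each other.
Al > Na: both are in period 3; the period trend gives Al the larger value.
Ge > Al: the two effects oppose for this pair; the across-period effect wins (2.01 vs 1.61).
I > Ge: the two effects oppose for this pair; the across-period effect wins (2.66 vs 2.01).
Cl > I: Cl sits above I in group 17, so the down-group effect alone puts Cl higher.
For reference (Pauling): Na 0.93, Al 1.61, Cl 3.16, Ge 2.01, I 2.66.
So from lowest to highest: Na < Al < Ge < I < Cl.

Na < Al < Ge < I < Cl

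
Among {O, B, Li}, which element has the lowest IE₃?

B

After 2 electrons have been removed, what remains? O²⁺ still has 4 valence electrons; B²⁺ still has 1 valence electron; Li²⁺ is already 1 electron into the core.
Breaking into a closed-shell core is much more expensive than removing a leftover valence electron — Li has the largest IE_3 here.
Valence configurations: O²⁺ [He]2s²2p², B²⁺ [He]2s¹.
Approximate IE_3 values (kJ/mol): O 5300, B 3660, Li 11815.
So the third ionization energies run B < O < Li.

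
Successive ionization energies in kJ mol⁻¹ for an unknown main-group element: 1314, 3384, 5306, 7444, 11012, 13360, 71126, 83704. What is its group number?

Look for the largest jump between consecutive ionization energies: IE7/IE6 ≈ 5.3, far larger than any earlier ratio.
That jump marks the point where a core electron is being removed. So the atom has 6 valence electrons.
A main-group element with 6 valence electrons is in group 16.

Group 16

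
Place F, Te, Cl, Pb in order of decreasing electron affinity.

Cl > F > Te > Pb

F is in period 2, group 17; Cl is in period 3, group 17; Te is in period 5, group 16; Pb is in period 6, group 14.
Adding an electron releases more energy for atoms nearer the top right (short of the noble gases).
These span different periods and groups, so the two trends combine.
Te > Pb: both effects reinforce here, so Te is clearly the higher of the two.
F > Te: relative to Te, both the across-period and down-group shifts push F's electron affinity up.
Cl > F: this pair runs against the simple trend — see the exception note.
Note the exception: Cl has a higher electron affinity than F, contrary to the simple trend — F's small 2p subshell makes the incoming electron feel strong e⁻–e⁻ repulsion, so Cl actually releases more energy on gaining an electron.
Approximate values (kJ/mol): F 328, Cl 349, Te 190, Pb 35.
So from highest to lowest: Cl > F > Te > Pb.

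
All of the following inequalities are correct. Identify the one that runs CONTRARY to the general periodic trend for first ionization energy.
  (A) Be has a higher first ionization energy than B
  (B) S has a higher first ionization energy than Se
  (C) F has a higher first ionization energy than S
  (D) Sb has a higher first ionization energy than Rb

(A)

The general trend: first ionization energy increases across a period and decreases down a group.
(A) Be (period 2, group 2) vs B (period 2, group 13): the stated order contradicts the simple trend.
(B) S (period 3, group 16) vs Se (period 4, group 16): the stated order agrees with the simple trend.
(C) F (period 2, group 17) vs S (period 3, group 16): the stated order agrees with the simple trend.
(D) Sb (period 5, group 15) vs Rb (period 5, group 1): the stated order agrees with the simple trend.
The exception is (A): removing B's lone 2p electron is easier than breaking Be's filled 2s².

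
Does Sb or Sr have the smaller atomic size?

Sr is in period 5, group 2; Sb is in period 5, group 15.
Across a period the added protons contract the valence shell; down a group each new principal shell makes the atom larger.
All lie in period 5, so atomic radius increases right to left.
So Sb has the smaller atomic size (Sb < Sr).

Sb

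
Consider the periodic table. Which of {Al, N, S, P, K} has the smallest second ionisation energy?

Al

Consider each +1 ion: Al⁺ still has 2 valence electrons; N⁺ still has 4 valence electrons; S⁺ still has 5 valence electrons; P⁺ still has 4 valence electrons; K⁺ is the bare [Ar] core.
Core electrons are held far more tightly than valence electrons, so K tops the IE_2 order.
Valence configurations: Al⁺ [Ne]3s², N⁺ [He]2s²2p², S⁺ [Ne]3s²3p³, P⁺ [Ne]3s²3p².
Approximate IE_2 values (kJ/mol): Al 1817, N 2856, S 2252, P 1907, K 3052.
So the second ionization energies run Al < P < S < N < K.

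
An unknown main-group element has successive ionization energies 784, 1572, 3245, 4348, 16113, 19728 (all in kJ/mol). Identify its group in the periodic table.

Group 14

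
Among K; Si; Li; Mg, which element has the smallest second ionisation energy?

Mg

IE_2 is the cost of taking one more electron from the +1 cation: K⁺ is the bare [Ar] core; Si⁺ still has 3 valence electrons; Li⁺ is the bare [He] core; Mg⁺ still has 1 valence electron.
Pulling an electron out of a noble-gas core costs far more than removing a remaining valence electron, so K and Li sit at the high end of IE_2.
Valence configurations: Si⁺ [Ne]3s²3p¹, Mg⁺ [Ne]3s¹.
Tabulated IE_2 (kJ/mol): K 3052, Si 1577, Li 7298, Mg 1451.
So the second ionization energies run Mg < Si < K < Li.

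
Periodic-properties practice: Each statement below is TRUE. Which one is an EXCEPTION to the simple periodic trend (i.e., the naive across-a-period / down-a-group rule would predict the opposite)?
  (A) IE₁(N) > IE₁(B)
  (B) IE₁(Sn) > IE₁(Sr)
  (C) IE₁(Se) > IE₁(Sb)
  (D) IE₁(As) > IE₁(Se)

(D)

The general trend: IE₁ increases across a period and decreases down a group.
(A) N (period 2, group 15) vs B (period 2, group 13): the stated order agrees with the simple trend.
(B) Sn (period 5, group 14) vs Sr (period 5, group 2): the stated order agrees with the simple trend.
(C) Se (period 4, group 16) vs Sb (period 5, group 15): the stated order agrees with the simple trend.
(D) As (period 4, group 15) vs Se (period 4, group 16): the stated order contradicts the simple trend.
The exception is (D): Se (4p⁴) ionizes more easily than half-filled As (4p³).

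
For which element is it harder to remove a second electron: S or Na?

Consider each +1 ion: S⁺ still has 5 valence electrons; Na⁺ is the bare [Ne] core.
Pulling an electron out of a noble-gas core costs far more than removing a remaining valence electron, so Na sits at the high end of IE_2.
Tabulated IE_2 (kJ/mol): S 2252, Na 4562.
Overall IE_2 order: S < Na.

Na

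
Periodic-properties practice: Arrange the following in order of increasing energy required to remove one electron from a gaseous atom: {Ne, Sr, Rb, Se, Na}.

Across a period the outer electron is held more tightly (higher IE₁); down a group it sits in a higher shell, more shielded, and comes off more easily.
Here both period and group differ, so the two effects have to be weighed against each other.
Na > Rb: they share group 1; the group trend gives Na the larger value.
Sr > Na: period and group pull opposite ways; the across-period shift dominates (550 vs 496 kJ/mol).
Se > Sr: both effects reinforce here, so Se is clearly the higher of the two.
Ne > Se: both effects reinforce here, so Ne is clearly the higher of the two.
For reference (kJ/mol): Ne 2081, Na 496, Se 941, Rb 403, Sr 550.
So from lowest to highest: Rb < Na < Sr < Se < Ne.

Rb < Na < Sr < Se < Ne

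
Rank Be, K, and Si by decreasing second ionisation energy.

K > Be > Si

IE_2 is the cost of taking one more electron from the +1 cation: Be⁺ still has 1 valence electron; K⁺ is the bare [Ar] core; Si⁺ still has 3 valence electrons.
Breaking into a closed-shell core is much more expensive than removing a leftover valence electron — K has the largest IE_2 here.
Valence configurations: Be⁺ [He]2s¹, Si⁺ [Ne]3s²3p¹.
Tabulated IE_2 (kJ/mol): Be 1757, K 3052, Si 1577.
Hence IE_2: Si < Be < K.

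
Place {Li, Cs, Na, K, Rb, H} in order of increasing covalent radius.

H < Li < Na < K < Rb < Cs

H is in period 1, group 1; Li is in period 2, group 1; Na is in period 3, group 1; K is in period 4, group 1; Rb is in period 5, group 1; Cs is in period 6, group 1.
Moving right in a period, electrons are added to the same shell under a stronger nuclear pull, so atoms get smaller; moving down, a new shell is opened and atoms get larger.
All are in group 1, so atomic radius increases down the group.
So from smallest to largest: H < Li < Na < K < Rb < Cs.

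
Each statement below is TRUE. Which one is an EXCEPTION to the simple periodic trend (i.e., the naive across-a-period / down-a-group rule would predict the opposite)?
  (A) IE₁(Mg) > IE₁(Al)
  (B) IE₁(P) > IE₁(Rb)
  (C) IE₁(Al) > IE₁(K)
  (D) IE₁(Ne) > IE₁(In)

(A)

The general trend: IE₁ increases across a period and decreases down a group.
(A) Mg (period 3, group 2) vs Al (period 3, group 13): the stated order contradicts the simple trend.
(B) P (period 3, group 15) vs Rb (period 5, group 1): the stated order agrees with the simple trend.
(C) Al (period 3, group 13) vs K (period 4, group 1): the stated order agrees with the simple trend.
(D) Ne (period 2, group 18) vs In (period 5, group 13): the stated order agrees with the simple trend.
The exception is (A): Al's single 3p electron is easier to remove than one from Mg's filled 3s².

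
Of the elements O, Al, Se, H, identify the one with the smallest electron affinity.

Al

H is in period 1, group 1; O is in period 2, group 16; Al is in period 3, group 13; Se is in period 4, group 16.
Electron affinity generally becomes more exothermic across a period toward the halogens and less exothermic down a group.
Neither a single period nor a single group — weigh both effects.
H > Al: the two effects oppose for this pair; the down-group effect wins (73 vs 42 kJ/mol).
O > H: period and group pull opposite ways; the across-period shift dominates (141 vs 73 kJ/mol).
Se > O: this pair runs against the simple trend — see the exception note.
Note the exception: Se has a higher electron affinity than O, contrary to the simple trend — O's compact 2p subshell gives strong electron–electron repulsion on the added electron.
Approximate values (kJ/mol): H 73, O 141, Al 42, Se 195.
The smallest electron affinity among these belongs to Al.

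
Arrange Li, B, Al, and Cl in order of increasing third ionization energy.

IE_3 is the cost of taking one more electron from the +2 cation: Li²⁺ is already 1 electron into the core; B²⁺ still has 1 valence electron; Al²⁺ still has 1 valence electron; Cl²⁺ still has 5 valence electrons.
Pulling an electron out of a noble-gas core costs far more than removing a remaining valence electron, so Li sits at the high end of IE_3.
Valence configurations: B²⁺ [He]2s¹, Al²⁺ [Ne]3s¹, Cl²⁺ [Ne]3s²3p³.
Approximate IE_3 values (kJ/mol): Li 11815, B 3660, Al 2745, Cl 3822.
So the third ionization energies run Al < B < Cl < Li.

Al, B, Cl, Li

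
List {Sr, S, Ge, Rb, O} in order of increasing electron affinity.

O is in period 2, group 16; S is in period 3, group 16; Ge is in period 4, group 14; Rb is in period 5, group 1; Sr is in period 5, group 2.
Atoms with high Z_eff and room in the valence shell (especially the halogens) have the most exothermic electron affinities.
Neither a single period nor a single group — weigh both effects.
Rb > Sr: this pair runs against the simple trend — see the exception note.
Ge > Rb: relative to Rb, both the across-period and down-group shifts push Ge's electron affinity up.
O > Ge: both effects reinforce here, so O is clearly the higher of the two.
S > O: this pair runs against the simple trend — see the exception note.
Note the exception: Rb has a higher electron affinity than Sr, contrary to the simple trend — adding an electron to Sr (ns²) has to open a new, higher-energy np subshell, which is unfavourable.
Note the exception: S has a higher electron affinity than O, contrary to the simple trend — the compact 2p subshell of O repels the added electron more than S's larger 3p does.
For reference (kJ/mol): O 141, S 200, Ge 119, Rb 47, Sr 5.
So from lowest to highest: Sr < Rb < Ge < O < S.

Sr < Rb < Ge < O < S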